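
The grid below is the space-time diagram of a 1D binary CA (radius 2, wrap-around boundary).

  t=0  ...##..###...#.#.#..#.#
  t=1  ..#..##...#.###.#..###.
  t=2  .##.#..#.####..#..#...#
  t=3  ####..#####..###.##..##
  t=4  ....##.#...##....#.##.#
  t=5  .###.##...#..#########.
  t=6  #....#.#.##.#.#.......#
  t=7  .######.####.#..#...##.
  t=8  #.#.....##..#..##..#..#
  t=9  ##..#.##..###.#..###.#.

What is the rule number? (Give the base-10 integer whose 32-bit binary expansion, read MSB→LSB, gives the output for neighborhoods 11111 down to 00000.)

130919486

  [31] ##### => .  t=3,i=0
  [30] ####. => .  t=2,i=11
  [29] ###.# => .  t=1,i=14
  [28] ###.. => .  t=0,i=9
  [27] ##.## => .  t=3,i=16
  [26] ##.#. => #  t=1,i=15
  [25] ##..# => #  t=0,i=5
  [24] ##... => #  t=0,i=10
  [23] #.### => #  t=1,i=12
  [22] #.##. => #  t=2,i=1
  [21] #.#.# => .  t=0,i=15
  [20] #.#.. => .  t=0,i=17
  [19] #..## => #  t=0,i=6
  [18] #..#. => #  t=0,i=19
  [17] #...# => .  t=0,i=1
  [16] #.... => #  t=4,i=1
  [15] .#### => #  t=2,i=10
  [14] .###. => .  t=0,i=8
  [13] .##.# => #  t=2,i=2
  [12] .##.. => .  t=0,i=4
  [11] .#.## => #  t=1,i=11
  [10] .#.#. => #  t=0,i=14
  [9] .#..# => .  t=0,i=18
  [8] .#... => .  t=0,i=0
  [7] ..### => .  t=0,i=7
  [6] ..##. => .  t=0,i=3
  [5] ..#.# => #  t=0,i=13
  [4] ..#.. => #  t=1,i=2
  [3] ...## => #  t=0,i=2
  [2] ...#. => #  t=0,i=12
  [1] ....# => #  t=4,i=2
  [0] ..... => .  t=6,i=17
  bits 00000111110011011010110000111110 = 130919486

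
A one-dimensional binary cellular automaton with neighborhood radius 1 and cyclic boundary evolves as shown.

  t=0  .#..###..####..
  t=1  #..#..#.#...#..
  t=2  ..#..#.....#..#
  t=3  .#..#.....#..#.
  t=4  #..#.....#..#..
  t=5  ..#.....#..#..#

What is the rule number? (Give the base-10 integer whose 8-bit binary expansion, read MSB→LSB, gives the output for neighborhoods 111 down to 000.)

  ###|.  b7=0 t=0,i=5
  ##.|#  b6=1 t=0,i=6
  #.#|.  b5=0 t=1,i=7
  #..|.  b4=0 t=0,i=2
  .##|.  b3=0 t=0,i=4
  .#.|.  b2=0 t=0,i=1
  ..#|#  b1=1 t=0,i=0
  ...|.  b0=0 t=0,i=14
  bits 01000010 = 66

66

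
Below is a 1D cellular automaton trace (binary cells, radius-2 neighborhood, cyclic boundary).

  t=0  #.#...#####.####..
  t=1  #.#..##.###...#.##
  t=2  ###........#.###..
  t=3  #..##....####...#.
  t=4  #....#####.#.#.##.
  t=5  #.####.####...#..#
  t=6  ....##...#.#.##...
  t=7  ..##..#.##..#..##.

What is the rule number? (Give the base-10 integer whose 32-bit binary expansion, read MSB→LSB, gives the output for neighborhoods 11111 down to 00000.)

3876915390

  nb #####: next=#  (t=0,i=8, bit31=1)
  nb ####.: next=#  (t=0,i=9, bit30=1)
  nb ###.#: next=#  (t=0,i=10, bit29=1)
  nb ###..: next=.  (t=0,i=15, bit28=0)
  nb ##.##: next=.  (t=0,i=11, bit27=0)
  nb ##.#.: next=#  (t=1,i=1, bit26=1)
  nb ##..#: next=#  (t=0,i=16, bit25=1)
  nb ##...: next=#  (t=1,i=11, bit24=1)
  nb #.###: next=.  (t=0,i=12, bit23=0)
  nb #.##.: next=.  (t=4,i=15, bit22=0)
  nb #.#.#: next=.  (t=4,i=11, bit21=0)
  nb #.#..: next=#  (t=0,i=2, bit20=1)
  nb #..##: next=.  (t=1,i=4, bit19=0)
  nb #..#.: next=#  (t=0,i=17, bit18=1)
  nb #...#: next=.  (t=0,i=4, bit17=0)
  nb #....: next=#  (t=2,i=4, bit16=1)
  nb .####: next=.  (t=0,i=7, bit15=0)
  nb .###.: next=.  (t=1,i=9, bit14=0)
  nb .##.#: next=.  (t=1,i=6, bit13=0)
  nb .##..: next=.  (t=3,i=4, bit12=0)
  nb .#.##: next=#  (t=1,i=15, bit11=1)
  nb .#.#.: next=.  (t=0,i=1, bit10=0)
  nb .#..#: next=.  (t=1,i=3, bit9=0)
  nb .#...: next=.  (t=0,i=3, bit8=0)
  nb ..###: next=#  (t=0,i=6, bit7=1)
  nb ..##.: next=.  (t=1,i=5, bit6=0)
  nb ..#.#: next=#  (t=0,i=0, bit5=1)
  nb ..#..: next=#  (t=5,i=14, bit4=1)
  nb ...##: next=#  (t=0,i=5, bit3=1)
  nb ...#.: next=#  (t=1,i=13, bit2=1)
  nb ....#: next=#  (t=2,i=9, bit1=1)
  nb .....: next=.  (t=2,i=5, bit0=0)
  bits 11100111000101010000100010111110 = 3876915390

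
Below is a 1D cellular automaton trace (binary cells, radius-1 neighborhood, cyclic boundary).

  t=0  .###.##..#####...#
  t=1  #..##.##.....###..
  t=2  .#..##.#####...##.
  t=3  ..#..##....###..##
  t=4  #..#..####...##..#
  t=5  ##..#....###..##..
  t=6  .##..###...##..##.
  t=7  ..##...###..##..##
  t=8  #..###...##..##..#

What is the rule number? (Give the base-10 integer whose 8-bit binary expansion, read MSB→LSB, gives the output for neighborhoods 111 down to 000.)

  [7] ### => .  t=0,i=2
  [6] ##. => #  t=0,i=3
  [5] #.# => #  t=0,i=0
  [4] #.. => #  t=0,i=7
  [3] .## => .  t=0,i=1
  [2] .#. => .  t=0,i=17
  [1] ..# => .  t=0,i=8
  [0] ... => #  t=0,i=15
  bits 01110001 = 113

113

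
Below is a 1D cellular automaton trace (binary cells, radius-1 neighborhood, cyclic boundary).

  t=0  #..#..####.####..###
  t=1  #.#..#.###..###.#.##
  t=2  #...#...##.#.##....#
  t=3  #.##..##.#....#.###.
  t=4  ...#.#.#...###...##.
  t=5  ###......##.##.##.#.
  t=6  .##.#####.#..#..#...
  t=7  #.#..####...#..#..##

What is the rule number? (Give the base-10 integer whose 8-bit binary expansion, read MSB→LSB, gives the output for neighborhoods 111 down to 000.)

  [7] ### => #  t=0,i=7
  [6] ##. => #  t=0,i=0
  [5] #.# => .  t=0,i=10
  [4] #.. => .  t=0,i=1
  [3] .## => .  t=0,i=6
  [2] .#. => .  t=0,i=3
  [1] ..# => #  t=0,i=2
  [0] ... => #  t=2,i=2
  bits 11000011 = 195

195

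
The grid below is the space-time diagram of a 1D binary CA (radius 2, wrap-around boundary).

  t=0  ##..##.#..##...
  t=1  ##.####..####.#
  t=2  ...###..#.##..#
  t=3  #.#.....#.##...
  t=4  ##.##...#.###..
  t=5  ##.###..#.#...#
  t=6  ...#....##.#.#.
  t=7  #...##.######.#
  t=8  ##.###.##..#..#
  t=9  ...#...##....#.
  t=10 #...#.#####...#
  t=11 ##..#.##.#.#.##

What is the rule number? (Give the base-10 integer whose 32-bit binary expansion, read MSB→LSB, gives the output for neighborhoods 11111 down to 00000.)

1172944232

  #####|.  b31=0 t=7,i=9
  ####.|#  b30=1 t=1,i=5
  ###.#|.  b29=0 t=1,i=1
  ###..|.  b28=0 t=1,i=6
  ##.##|.  b27=0 t=1,i=2
  ##.#.|#  b26=1 t=0,i=6
  ##..#|.  b25=0 t=0,i=2
  ##...|#  b24=1 t=0,i=12
  #.###|#  b23=1 t=1,i=3
  #.##.|#  b22=1 t=2,i=10
  #.#.#|#  b21=1 t=6,i=11
  #.#..|.  b20=0 t=0,i=7
  #..##|#  b19=1 t=0,i=3
  #..#.|.  b18=0 t=2,i=7
  #...#|.  b17=0 t=0,i=13
  #....|#  b16=1 t=3,i=4
  .####|#  b15=1 t=1,i=4
  .###.|.  b14=0 t=1,i=0
  .##.#|#  b13=1 t=0,i=5
  .##..|#  b12=1 t=0,i=1
  .#.##|.  b11=0 t=2,i=9
  .#.#.|#  b10=1 t=3,i=1
  .#..#|.  b9=0 t=0,i=8
  .#...|#  b8=1 t=2,i=0
  ..###|.  b7=0 t=1,i=9
  ..##.|#  b6=1 t=0,i=0
  ..#.#|#  b5=1 t=2,i=8
  ..#..|.  b4=0 t=2,i=14
  ...##|#  b3=1 t=0,i=14
  ...#.|.  b2=0 t=3,i=7
  ....#|.  b1=0 t=3,i=6
  .....|.  b0=0 t=3,i=5
  bits 01000101111010011011010101101000 = 1172944232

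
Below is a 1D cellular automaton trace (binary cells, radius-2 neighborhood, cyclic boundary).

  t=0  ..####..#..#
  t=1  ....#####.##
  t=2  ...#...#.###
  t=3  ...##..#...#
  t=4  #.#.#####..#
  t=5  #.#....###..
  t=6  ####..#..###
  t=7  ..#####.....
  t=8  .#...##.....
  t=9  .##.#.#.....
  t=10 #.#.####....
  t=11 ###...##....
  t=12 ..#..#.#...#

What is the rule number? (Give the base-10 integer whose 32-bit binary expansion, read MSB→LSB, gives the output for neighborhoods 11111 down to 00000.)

  nb #####: next=.  (t=1,i=6, bit31=0)
  nb ####.: next=#  (t=0,i=4, bit30=1)
  nb ###.#: next=.  (t=1,i=8, bit29=0)
  nb ###..: next=#  (t=0,i=5, bit28=1)
  nb ##.##: next=#  (t=1,i=9, bit27=1)
  nb ##.#.: next=.  (t=4,i=1, bit26=0)
  nb ##..#: next=#  (t=0,i=6, bit25=1)
  nb ##...: next=.  (t=1,i=0, bit24=0)
  nb #.###: next=.  (t=2,i=9, bit23=0)
  nb #.##.: next=#  (t=1,i=10, bit22=1)
  nb #.#.#: next=#  (t=4,i=2, bit21=1)
  nb #.#..: next=#  (t=5,i=2, bit20=1)
  nb #..##: next=.  (t=0,i=1, bit19=0)
  nb #..#.: next=#  (t=0,i=7, bit18=1)
  nb #...#: next=.  (t=2,i=1, bit17=0)
  nb #....: next=.  (t=1,i=1, bit16=0)
  nb .####: next=.  (t=0,i=3, bit15=0)
  nb .###.: next=.  (t=2,i=10, bit14=0)
  nb .##.#: next=#  (t=4,i=0, bit13=1)
  nb .##..: next=#  (t=1,i=11, bit12=1)
  nb .#.##: next=.  (t=2,i=8, bit11=0)
  nb .#.#.: next=#  (t=5,i=1, bit10=1)
  nb .#..#: next=.  (t=0,i=0, bit9=0)
  nb .#...: next=#  (t=2,i=4, bit8=1)
  nb ..###: next=.  (t=0,i=2, bit7=0)
  nb ..##.: next=.  (t=3,i=3, bit6=0)
  nb ..#.#: next=#  (t=2,i=7, bit5=1)
  nb ..#..: next=#  (t=0,i=8, bit4=1)
  nb ...##: next=#  (t=1,i=3, bit3=1)
  nb ...#.: next=.  (t=2,i=2, bit2=0)
  nb ....#: next=.  (t=1,i=2, bit1=0)
  nb .....: next=.  (t=7,i=9, bit0=0)
  bits 01011010011101000011010100111000 = 1517565240

1517565240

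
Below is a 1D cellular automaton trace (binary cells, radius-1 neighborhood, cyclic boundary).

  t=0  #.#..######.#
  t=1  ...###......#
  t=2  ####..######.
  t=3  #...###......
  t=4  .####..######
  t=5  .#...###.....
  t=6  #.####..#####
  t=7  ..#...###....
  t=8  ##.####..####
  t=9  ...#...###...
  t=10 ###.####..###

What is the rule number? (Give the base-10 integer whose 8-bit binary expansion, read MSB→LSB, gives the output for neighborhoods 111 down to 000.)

  ### -> .   bit 7 = 0  t=0,i=6
  ##. -> .   bit 6 = 0  t=0,i=0
  #.# -> .   bit 5 = 0  t=0,i=1
  #.. -> #   bit 4 = 1  t=0,i=3
  .## -> #   bit 3 = 1  t=0,i=5
  .#. -> .   bit 2 = 0  t=0,i=2
  ..# -> #   bit 1 = 1  t=0,i=4
  ... -> #   bit 0 = 1  t=1,i=1
  bits 00011011 = 27

27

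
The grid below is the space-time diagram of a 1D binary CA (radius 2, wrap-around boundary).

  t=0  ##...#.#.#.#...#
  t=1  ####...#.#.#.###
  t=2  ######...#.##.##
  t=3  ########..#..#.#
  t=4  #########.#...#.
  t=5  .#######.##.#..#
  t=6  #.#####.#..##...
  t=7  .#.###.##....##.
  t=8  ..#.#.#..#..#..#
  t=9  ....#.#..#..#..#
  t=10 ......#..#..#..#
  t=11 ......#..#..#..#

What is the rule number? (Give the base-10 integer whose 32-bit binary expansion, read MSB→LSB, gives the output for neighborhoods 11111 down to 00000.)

  #####|#  b31=1 t=1,i=0
  ####.|#  b30=1 t=1,i=2
  ###.#|.  b29=0 t=4,i=8
  ###..|#  b28=1 t=0,i=1
  ##.##|#  b27=1 t=2,i=13
  ##.#.|#  b26=1 t=4,i=9
  ##..#|#  b25=1 t=3,i=8
  ##...|#  b24=1 t=0,i=2
  #.###|.  b23=0 t=1,i=13
  #.##.|.  b22=0 t=2,i=11
  #.#.#|#  b21=1 t=0,i=7
  #.#..|#  b20=1 t=0,i=11
  #..##|.  b19=0 t=6,i=10
  #..#.|.  b18=0 t=3,i=9
  #...#|#  b17=1 t=0,i=3
  #....|.  b16=0 t=7,i=10
  .####|#  b15=1 t=1,i=14
  .###.|#  b14=1 t=0,i=0
  .##.#|.  b13=0 t=2,i=12
  .##..|.  b12=0 t=6,i=12
  .#.##|#  b11=1 t=1,i=12
  .#.#.|.  b10=0 t=0,i=6
  .#..#|.  b9=0 t=3,i=11
  .#...|.  b8=0 t=0,i=12
  ..###|#  b7=1 t=0,i=15
  ..##.|.  b6=0 t=6,i=11
  ..#.#|.  b5=0 t=0,i=5
  ..#..|#  b4=1 t=3,i=10
  ...##|#  b3=1 t=0,i=14
  ...#.|.  b2=0 t=0,i=4
  ....#|.  b1=0 t=7,i=11
  .....|.  b0=0 t=10,i=2
  bits 11011111001100101100100010011000 = 3744647320

3744647320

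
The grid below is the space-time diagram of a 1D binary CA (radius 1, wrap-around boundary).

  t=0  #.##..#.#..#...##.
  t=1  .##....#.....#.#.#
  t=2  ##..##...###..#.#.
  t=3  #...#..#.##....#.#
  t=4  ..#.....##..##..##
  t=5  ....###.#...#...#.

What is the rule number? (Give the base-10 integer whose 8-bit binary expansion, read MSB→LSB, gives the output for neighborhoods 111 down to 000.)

  [7] ### => #  t=2,i=10
  [6] ##. => .  t=0,i=3
  [5] #.# => #  t=0,i=1
  [4] #.. => .  t=0,i=4
  [3] .## => #  t=0,i=2
  [2] .#. => .  t=0,i=0
  [1] ..# => .  t=0,i=5
  [0] ... => #  t=0,i=13
  bits 10101001 = 169

169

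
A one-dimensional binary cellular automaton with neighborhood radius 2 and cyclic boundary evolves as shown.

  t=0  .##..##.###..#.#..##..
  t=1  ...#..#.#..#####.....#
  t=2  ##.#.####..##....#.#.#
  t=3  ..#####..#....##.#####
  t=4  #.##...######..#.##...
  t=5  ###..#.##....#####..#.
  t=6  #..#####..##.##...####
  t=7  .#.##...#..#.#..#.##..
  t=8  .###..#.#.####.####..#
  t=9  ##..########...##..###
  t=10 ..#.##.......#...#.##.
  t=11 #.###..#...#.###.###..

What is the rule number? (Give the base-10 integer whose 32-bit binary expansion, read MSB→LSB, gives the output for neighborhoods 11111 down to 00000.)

116895154

  nb #####: next=.  (t=1,i=13, bit31=0)
  nb ####.: next=.  (t=1,i=14, bit30=0)
  nb ###.#: next=.  (t=2,i=1, bit29=0)
  nb ###..: next=.  (t=0,i=10, bit28=0)
  nb ##.##: next=.  (t=0,i=7, bit27=0)
  nb ##.#.: next=#  (t=2,i=2, bit26=1)
  nb ##..#: next=#  (t=0,i=3, bit25=1)
  nb ##...: next=.  (t=0,i=20, bit24=0)
  nb #.###: next=#  (t=0,i=8, bit23=1)
  nb #.##.: next=#  (t=4,i=2, bit22=1)
  nb #.#.#: next=#  (t=2,i=3, bit21=1)
  nb #.#..: next=#  (t=0,i=15, bit20=1)
  nb #..##: next=.  (t=0,i=4, bit19=0)
  nb #..#.: next=#  (t=0,i=12, bit18=1)
  nb #...#: next=#  (t=0,i=21, bit17=1)
  nb #....: next=#  (t=1,i=17, bit16=1)
  nb .####: next=#  (t=1,i=12, bit15=1)
  nb .###.: next=.  (t=0,i=9, bit14=0)
  nb .##.#: next=#  (t=0,i=6, bit13=1)
  nb .##..: next=.  (t=0,i=2, bit12=0)
  nb .#.##: next=#  (t=2,i=4, bit11=1)
  nb .#.#.: next=#  (t=0,i=14, bit10=1)
  nb .#..#: next=.  (t=0,i=16, bit9=0)
  nb .#...: next=#  (t=1,i=0, bit8=1)
  nb ..###: next=#  (t=1,i=11, bit7=1)
  nb ..##.: next=.  (t=0,i=1, bit6=0)
  nb ..#.#: next=#  (t=0,i=13, bit5=1)
  nb ..#..: next=#  (t=1,i=3, bit4=1)
  nb ...##: next=.  (t=0,i=0, bit3=0)
  nb ...#.: next=.  (t=1,i=2, bit2=0)
  nb ....#: next=#  (t=1,i=19, bit1=1)
  nb .....: next=.  (t=1,i=18, bit0=0)
  bits 00000110111101111010110110110010 = 116895154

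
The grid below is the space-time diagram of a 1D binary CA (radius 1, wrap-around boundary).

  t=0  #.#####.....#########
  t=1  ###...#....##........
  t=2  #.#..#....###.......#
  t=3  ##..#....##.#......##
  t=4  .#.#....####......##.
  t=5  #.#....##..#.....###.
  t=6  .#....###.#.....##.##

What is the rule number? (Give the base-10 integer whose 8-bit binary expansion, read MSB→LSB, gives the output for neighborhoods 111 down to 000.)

106

  ### -> .   bit 7 = 0  t=0,i=3
  ##. -> #   bit 6 = 1  t=0,i=0
  #.# -> #   bit 5 = 1  t=0,i=1
  #.. -> .   bit 4 = 0  t=0,i=7
  .## -> #   bit 3 = 1  t=0,i=2
  .#. -> .   bit 2 = 0  t=1,i=6
  ..# -> #   bit 1 = 1  t=0,i=11
  ... -> .   bit 0 = 0  t=0,i=8
  bits 01101010 = 106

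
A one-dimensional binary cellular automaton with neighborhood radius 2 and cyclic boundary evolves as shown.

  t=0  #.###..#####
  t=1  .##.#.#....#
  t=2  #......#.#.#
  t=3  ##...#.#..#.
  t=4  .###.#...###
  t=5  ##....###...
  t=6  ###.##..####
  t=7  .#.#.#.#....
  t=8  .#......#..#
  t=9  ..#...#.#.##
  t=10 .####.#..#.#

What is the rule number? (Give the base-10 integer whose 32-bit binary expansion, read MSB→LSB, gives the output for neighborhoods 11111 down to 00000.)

  nb #####: next=.  (t=0,i=9, bit31=0)
  nb ####.: next=#  (t=0,i=11, bit30=1)
  nb ###.#: next=.  (t=0,i=0, bit29=0)
  nb ###..: next=#  (t=0,i=4, bit28=1)
  nb ##.##: next=#  (t=0,i=1, bit27=1)
  nb ##.#.: next=.  (t=1,i=3, bit26=0)
  nb ##..#: next=.  (t=0,i=5, bit25=0)
  nb ##...: next=#  (t=2,i=1, bit24=1)
  nb #.###: next=#  (t=0,i=2, bit23=1)
  nb #.##.: next=.  (t=1,i=1, bit22=0)
  nb #.#.#: next=.  (t=1,i=4, bit21=0)
  nb #.#..: next=.  (t=1,i=6, bit20=0)
  nb #..##: next=#  (t=0,i=6, bit19=1)
  nb #..#.: next=#  (t=3,i=9, bit18=1)
  nb #...#: next=#  (t=3,i=3, bit17=1)
  nb #....: next=.  (t=1,i=8, bit16=0)
  nb .####: next=.  (t=0,i=8, bit15=0)
  nb .###.: next=.  (t=0,i=3, bit14=0)
  nb .##.#: next=.  (t=1,i=2, bit13=0)
  nb .##..: next=#  (t=2,i=0, bit12=1)
  nb .#.##: next=#  (t=1,i=0, bit11=1)
  nb .#.#.: next=.  (t=1,i=5, bit10=0)
  nb .#..#: next=.  (t=3,i=8, bit9=0)
  nb .#...: next=#  (t=1,i=7, bit8=1)
  nb ..###: next=.  (t=0,i=7, bit7=0)
  nb ..##.: next=#  (t=5,i=0, bit6=1)
  nb ..#.#: next=#  (t=1,i=11, bit5=1)
  nb ..#..: next=#  (t=8,i=8, bit4=1)
  nb ...##: next=#  (t=4,i=8, bit3=1)
  nb ...#.: next=.  (t=1,i=10, bit2=0)
  nb ....#: next=#  (t=1,i=9, bit1=1)
  nb .....: next=.  (t=2,i=3, bit0=0)
  bits 01011001100011100001100101111010 = 1502484858

1502484858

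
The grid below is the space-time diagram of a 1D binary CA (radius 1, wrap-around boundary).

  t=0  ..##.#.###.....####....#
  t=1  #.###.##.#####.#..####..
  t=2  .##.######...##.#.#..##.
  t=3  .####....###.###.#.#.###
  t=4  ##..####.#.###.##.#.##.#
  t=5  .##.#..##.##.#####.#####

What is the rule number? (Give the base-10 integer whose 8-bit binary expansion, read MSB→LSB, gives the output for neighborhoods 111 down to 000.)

121

  nb ###: next=.  (t=0,i=8, bit7=0)
  nb ##.: next=#  (t=0,i=3, bit6=1)
  nb #.#: next=#  (t=0,i=4, bit5=1)
  nb #..: next=#  (t=0,i=0, bit4=1)
  nb .##: next=#  (t=0,i=2, bit3=1)
  nb .#.: next=.  (t=0,i=5, bit2=0)
  nb ..#: next=.  (t=0,i=1, bit1=0)
  nb ...: next=#  (t=0,i=11, bit0=1)
  bits 01111001 = 121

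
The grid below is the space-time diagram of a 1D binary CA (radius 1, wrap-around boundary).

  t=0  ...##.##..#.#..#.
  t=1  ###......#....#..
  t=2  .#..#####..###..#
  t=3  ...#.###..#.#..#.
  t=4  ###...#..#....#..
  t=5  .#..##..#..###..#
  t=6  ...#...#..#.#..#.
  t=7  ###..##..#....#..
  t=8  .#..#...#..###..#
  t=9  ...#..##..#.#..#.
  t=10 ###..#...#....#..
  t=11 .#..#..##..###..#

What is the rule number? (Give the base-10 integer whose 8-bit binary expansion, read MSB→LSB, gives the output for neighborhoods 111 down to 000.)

  ### -> #   bit 7 = 1  t=1,i=1
  ##. -> .   bit 6 = 0  t=0,i=4
  #.# -> .   bit 5 = 0  t=0,i=5
  #.. -> .   bit 4 = 0  t=0,i=8
  .## -> .   bit 3 = 0  t=0,i=3
  .#. -> .   bit 2 = 0  t=0,i=10
  ..# -> #   bit 1 = 1  t=0,i=2
  ... -> #   bit 0 = 1  t=0,i=0
  bits 10000011 = 131

131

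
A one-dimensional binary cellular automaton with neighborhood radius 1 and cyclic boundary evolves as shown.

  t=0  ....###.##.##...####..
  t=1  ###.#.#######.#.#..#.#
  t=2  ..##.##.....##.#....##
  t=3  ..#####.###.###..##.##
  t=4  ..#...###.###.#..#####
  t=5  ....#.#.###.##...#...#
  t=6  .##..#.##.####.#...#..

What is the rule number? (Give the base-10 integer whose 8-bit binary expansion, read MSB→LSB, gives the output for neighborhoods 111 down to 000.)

  ###|.  b7=0 t=0,i=5
  ##.|#  b6=1 t=0,i=6
  #.#|#  b5=1 t=0,i=7
  #..|.  b4=0 t=0,i=13
  .##|#  b3=1 t=0,i=4
  .#.|.  b2=0 t=1,i=4
  ..#|.  b1=0 t=0,i=3
  ...|#  b0=1 t=0,i=0
  bits 01101001 = 105

105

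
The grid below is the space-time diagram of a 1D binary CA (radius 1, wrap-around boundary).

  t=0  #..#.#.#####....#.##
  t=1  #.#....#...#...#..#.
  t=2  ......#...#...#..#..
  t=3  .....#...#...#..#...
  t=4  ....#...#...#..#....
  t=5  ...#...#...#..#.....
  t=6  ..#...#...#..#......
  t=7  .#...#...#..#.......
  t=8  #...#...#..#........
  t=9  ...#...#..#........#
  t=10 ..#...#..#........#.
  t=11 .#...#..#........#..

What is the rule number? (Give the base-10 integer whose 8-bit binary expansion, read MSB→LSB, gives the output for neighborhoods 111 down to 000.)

  nb ###: next=.  (t=0,i=8, bit7=0)
  nb ##.: next=#  (t=0,i=0, bit6=1)
  nb #.#: next=.  (t=0,i=4, bit5=0)
  nb #..: next=.  (t=0,i=1, bit4=0)
  nb .##: next=#  (t=0,i=7, bit3=1)
  nb .#.: next=.  (t=0,i=3, bit2=0)
  nb ..#: next=#  (t=0,i=2, bit1=1)
  nb ...: next=.  (t=0,i=13, bit0=0)
  bits 01001010 = 74

74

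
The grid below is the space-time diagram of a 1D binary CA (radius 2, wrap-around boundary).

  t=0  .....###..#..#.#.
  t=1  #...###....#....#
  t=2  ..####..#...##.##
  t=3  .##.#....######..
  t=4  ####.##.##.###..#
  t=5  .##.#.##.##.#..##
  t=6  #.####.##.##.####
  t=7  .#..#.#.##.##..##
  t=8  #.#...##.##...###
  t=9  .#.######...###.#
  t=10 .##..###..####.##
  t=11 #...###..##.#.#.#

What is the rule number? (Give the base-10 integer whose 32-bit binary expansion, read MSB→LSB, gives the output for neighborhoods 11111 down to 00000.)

  [31] ##### => #  t=3,i=11
  [30] ####. => #  t=2,i=4
  [29] ###.# => .  t=4,i=3
  [28] ###.. => .  t=0,i=7
  [27] ##.## => #  t=2,i=14
  [26] ##.#. => #  t=3,i=3
  [25] ##..# => .  t=0,i=8
  [24] ##... => .  t=1,i=1
  [23] #.### => .  t=4,i=11
  [22] #.##. => .  t=2,i=15
  [21] #.#.# => #  t=5,i=4
  [20] #.#.. => .  t=0,i=15
  [19] #..## => #  t=2,i=1
  [18] #..#. => .  t=0,i=9
  [17] #...# => #  t=1,i=2
  [16] #.... => #  t=0,i=0
  [15] .#### => .  t=2,i=3
  [14] .###. => #  t=0,i=6
  [13] .##.# => #  t=2,i=13
  [12] .##.. => .  t=1,i=0
  [11] .#.## => #  t=5,i=5
  [10] .#.#. => .  t=0,i=14
  [9] .#..# => #  t=0,i=11
  [8] .#... => #  t=0,i=16
  [7] ..### => #  t=0,i=5
  [6] ..##. => #  t=1,i=16
  [5] ..#.# => .  t=0,i=13
  [4] ..#.. => .  t=0,i=10
  [3] ...## => #  t=0,i=4
  [2] ...#. => .  t=1,i=10
  [1] ....# => .  t=0,i=3
  [0] ..... => .  t=0,i=1
  bits 11001100001010110110101111001000 = 3425397704

3425397704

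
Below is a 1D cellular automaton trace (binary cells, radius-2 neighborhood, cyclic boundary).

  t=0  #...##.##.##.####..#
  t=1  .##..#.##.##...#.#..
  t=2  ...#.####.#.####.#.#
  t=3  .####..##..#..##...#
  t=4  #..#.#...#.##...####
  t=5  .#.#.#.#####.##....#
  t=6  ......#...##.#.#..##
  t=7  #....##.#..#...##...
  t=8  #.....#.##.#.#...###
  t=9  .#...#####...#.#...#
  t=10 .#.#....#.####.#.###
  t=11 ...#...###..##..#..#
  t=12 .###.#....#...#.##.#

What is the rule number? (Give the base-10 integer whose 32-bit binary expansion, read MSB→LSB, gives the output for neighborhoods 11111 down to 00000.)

1666329140

  nb #####: next=.  (t=4,i=18, bit31=0)
  nb ####.: next=#  (t=0,i=15, bit30=1)
  nb ###.#: next=#  (t=2,i=8, bit29=1)
  nb ###..: next=.  (t=0,i=16, bit28=0)
  nb ##.##: next=.  (t=0,i=6, bit27=0)
  nb ##.#.: next=.  (t=2,i=9, bit26=0)
  nb ##..#: next=#  (t=0,i=17, bit25=1)
  nb ##...: next=#  (t=0,i=1, bit24=1)
  nb #.###: next=.  (t=0,i=13, bit23=0)
  nb #.##.: next=#  (t=0,i=7, bit22=1)
  nb #.#.#: next=.  (t=2,i=10, bit21=0)
  nb #.#..: next=#  (t=1,i=17, bit20=1)
  nb #..##: next=.  (t=0,i=18, bit19=0)
  nb #..#.: next=.  (t=1,i=4, bit18=0)
  nb #...#: next=#  (t=0,i=2, bit17=1)
  nb #....: next=.  (t=5,i=16, bit16=0)
  nb .####: next=.  (t=0,i=14, bit15=0)
  nb .###.: next=.  (t=10,i=18, bit14=0)
  nb .##.#: next=#  (t=0,i=5, bit13=1)
  nb .##..: next=.  (t=0,i=0, bit12=0)
  nb .#.##: next=#  (t=1,i=6, bit11=1)
  nb .#.#.: next=.  (t=1,i=16, bit10=0)
  nb .#..#: next=#  (t=3,i=12, bit9=1)
  nb .#...: next=.  (t=1,i=18, bit8=0)
  nb ..###: next=.  (t=4,i=16, bit7=0)
  nb ..##.: next=.  (t=0,i=4, bit6=0)
  nb ..#.#: next=#  (t=1,i=5, bit5=1)
  nb ..#..: next=#  (t=3,i=11, bit4=1)
  nb ...##: next=.  (t=0,i=3, bit3=0)
  nb ...#.: next=#  (t=1,i=14, bit2=1)
  nb ....#: next=.  (t=5,i=17, bit1=0)
  nb .....: next=.  (t=6,i=2, bit0=0)
  bits 01100011010100100010101000110100 = 1666329140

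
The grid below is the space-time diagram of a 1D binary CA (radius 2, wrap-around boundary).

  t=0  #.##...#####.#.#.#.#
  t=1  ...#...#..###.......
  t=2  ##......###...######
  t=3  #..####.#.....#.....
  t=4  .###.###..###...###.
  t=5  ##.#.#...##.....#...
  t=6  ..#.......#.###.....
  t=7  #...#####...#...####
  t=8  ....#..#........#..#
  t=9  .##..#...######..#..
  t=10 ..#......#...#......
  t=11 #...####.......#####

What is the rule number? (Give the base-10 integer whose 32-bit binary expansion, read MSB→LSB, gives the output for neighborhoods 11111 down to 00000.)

1686704771

  #####|.  b31=0 t=0,i=9
  ####.|#  b30=1 t=0,i=10
  ###.#|#  b29=1 t=0,i=11
  ###..|.  b28=0 t=1,i=12
  ##.##|.  b27=0 t=0,i=1
  ##.#.|#  b26=1 t=0,i=12
  ##..#|.  b25=0 t=4,i=8
  ##...|.  b24=0 t=0,i=4
  #.###|#  b23=1 t=4,i=5
  #.##.|.  b22=0 t=0,i=2
  #.#.#|.  b21=0 t=0,i=13
  #.#..|.  b20=0 t=3,i=8
  #..##|#  b19=1 t=1,i=9
  #..#.|.  b18=0 t=8,i=6
  #...#|.  b17=0 t=0,i=5
  #....|#  b16=1 t=1,i=14
  .####|.  b15=0 t=0,i=8
  .###.|.  b14=0 t=1,i=11
  .##.#|.  b13=0 t=0,i=0
  .##..|#  b12=1 t=0,i=3
  .#.##|.  b11=0 t=0,i=18
  .#.#.|.  b10=0 t=0,i=14
  .#..#|#  b9=1 t=1,i=8
  .#...|.  b8=0 t=1,i=4
  ..###|#  b7=1 t=0,i=7
  ..##.|.  b6=0 t=5,i=0
  ..#.#|.  b5=0 t=6,i=10
  ..#..|.  b4=0 t=1,i=3
  ...##|.  b3=0 t=0,i=6
  ...#.|.  b2=0 t=1,i=2
  ....#|#  b1=1 t=1,i=1
  .....|#  b0=1 t=1,i=0
  bits 01100100100010010001001010000011 = 1686704771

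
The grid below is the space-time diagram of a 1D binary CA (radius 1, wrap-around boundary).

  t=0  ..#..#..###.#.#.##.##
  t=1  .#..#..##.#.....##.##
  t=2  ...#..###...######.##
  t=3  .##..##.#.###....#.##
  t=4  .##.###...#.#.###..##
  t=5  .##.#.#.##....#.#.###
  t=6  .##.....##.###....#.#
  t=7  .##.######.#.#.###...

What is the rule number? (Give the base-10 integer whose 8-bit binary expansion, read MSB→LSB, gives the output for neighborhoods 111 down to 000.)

  [7] ### => .  t=0,i=9
  [6] ##. => #  t=0,i=10
  [5] #.# => .  t=0,i=11
  [4] #.. => .  t=0,i=0
  [3] .## => #  t=0,i=8
  [2] .#. => .  t=0,i=2
  [1] ..# => #  t=0,i=1
  [0] ... => #  t=1,i=12
  bits 01001011 = 75

75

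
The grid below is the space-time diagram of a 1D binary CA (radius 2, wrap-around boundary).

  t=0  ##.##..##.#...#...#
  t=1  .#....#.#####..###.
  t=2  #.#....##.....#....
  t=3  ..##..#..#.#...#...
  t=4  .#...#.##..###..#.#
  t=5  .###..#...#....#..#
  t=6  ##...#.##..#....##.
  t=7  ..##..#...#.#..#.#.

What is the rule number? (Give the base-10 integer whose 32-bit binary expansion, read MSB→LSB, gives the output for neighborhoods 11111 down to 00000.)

  #####|.  b31=0 t=1,i=10
  ####.|.  b30=0 t=1,i=11
  ###.#|#  b29=1 t=0,i=1
  ###..|.  b28=0 t=1,i=12
  ##.##|.  b27=0 t=0,i=2
  ##.#.|#  b26=1 t=0,i=9
  ##..#|.  b25=0 t=0,i=5
  ##...|#  b24=1 t=2,i=9
  #.###|#  b23=1 t=1,i=8
  #.##.|.  b22=0 t=0,i=3
  #.#.#|#  b21=1 t=4,i=18
  #.#..|#  b20=1 t=0,i=10
  #..##|#  b19=1 t=0,i=6
  #..#.|#  b18=1 t=1,i=0
  #...#|#  b17=1 t=0,i=12
  #....|.  b16=0 t=1,i=3
  .####|.  b15=0 t=1,i=9
  .###.|.  b14=0 t=0,i=0
  .##.#|#  b13=1 t=0,i=8
  .##..|.  b12=0 t=0,i=4
  .#.##|#  b11=1 t=1,i=7
  .#.#.|.  b10=0 t=2,i=1
  .#..#|#  b9=1 t=3,i=7
  .#...|#  b8=1 t=0,i=11
  ..###|.  b7=0 t=0,i=18
  ..##.|.  b6=0 t=0,i=7
  ..#.#|.  b5=0 t=1,i=6
  ..#..|.  b4=0 t=0,i=14
  ...##|#  b3=1 t=0,i=17
  ...#.|.  b2=0 t=0,i=13
  ....#|.  b1=0 t=1,i=4
  .....|#  b0=1 t=2,i=11
  bits 00100101101111100010101100001001 = 633219849

633219849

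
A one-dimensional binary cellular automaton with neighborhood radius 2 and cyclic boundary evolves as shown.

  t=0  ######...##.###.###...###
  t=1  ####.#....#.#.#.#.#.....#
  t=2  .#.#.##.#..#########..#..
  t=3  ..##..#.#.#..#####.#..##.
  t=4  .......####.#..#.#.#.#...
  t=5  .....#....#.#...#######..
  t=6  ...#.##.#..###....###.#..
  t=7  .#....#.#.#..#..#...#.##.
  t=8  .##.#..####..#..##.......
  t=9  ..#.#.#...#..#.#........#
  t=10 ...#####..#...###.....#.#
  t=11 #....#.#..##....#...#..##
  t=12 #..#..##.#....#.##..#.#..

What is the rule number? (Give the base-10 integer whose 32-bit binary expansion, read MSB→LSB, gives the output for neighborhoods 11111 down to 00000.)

  ##### -> #   bit 31 = 1  t=0,i=0
  ####. -> .   bit 30 = 0  t=0,i=4
  ###.# -> #   bit 29 = 1  t=0,i=14
  ###.. -> #   bit 28 = 1  t=0,i=5
  ##.## -> .   bit 27 = 0  t=0,i=11
  ##.#. -> .   bit 26 = 0  t=1,i=4
  ##..# -> .   bit 25 = 0  t=2,i=20
  ##... -> .   bit 24 = 0  t=0,i=6
  #.### -> #   bit 23 = 1  t=0,i=12
  #.##. -> .   bit 22 = 0  t=2,i=5
  #.#.# -> #   bit 21 = 1  t=1,i=12
  #.#.. -> #   bit 20 = 1  t=1,i=5
  #..## -> #   bit 19 = 1  t=2,i=10
  #..#. -> .   bit 18 = 0  t=2,i=21
  #...# -> .   bit 17 = 0  t=0,i=7
  #.... -> .   bit 16 = 0  t=1,i=7
  .#### -> .   bit 15 = 0  t=0,i=23
  .###. -> .   bit 14 = 0  t=0,i=13
  .##.# -> #   bit 13 = 1  t=0,i=10
  .##.. -> .   bit 12 = 0  t=3,i=3
  .#.## -> .   bit 11 = 0  t=2,i=4
  .#.#. -> #   bit 10 = 1  t=1,i=11
  .#..# -> .   bit 9 = 0  t=2,i=9
  .#... -> #   bit 8 = 1  t=1,i=6
  ..### -> .   bit 7 = 0  t=0,i=22
  ..##. -> .   bit 6 = 0  t=0,i=9
  ..#.# -> .   bit 5 = 0  t=1,i=10
  ..#.. -> #   bit 4 = 1  t=2,i=22
  ...## -> .   bit 3 = 0  t=0,i=8
  ...#. -> .   bit 2 = 0  t=1,i=9
  ....# -> #   bit 1 = 1  t=1,i=8
  ..... -> .   bit 0 = 0  t=1,i=21
  bits 10110000101110000010010100010010 = 2964858130

2964858130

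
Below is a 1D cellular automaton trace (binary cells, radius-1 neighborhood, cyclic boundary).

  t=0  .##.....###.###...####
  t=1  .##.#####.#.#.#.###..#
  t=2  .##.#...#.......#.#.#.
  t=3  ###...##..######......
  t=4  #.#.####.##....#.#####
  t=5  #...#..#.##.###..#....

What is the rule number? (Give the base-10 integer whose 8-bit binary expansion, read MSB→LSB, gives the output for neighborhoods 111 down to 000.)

  [7] ### => .  t=0,i=9
  [6] ##. => #  t=0,i=2
  [5] #.# => .  t=0,i=0
  [4] #.. => .  t=0,i=3
  [3] .## => #  t=0,i=1
  [2] .#. => .  t=1,i=10
  [1] ..# => #  t=0,i=7
  [0] ... => #  t=0,i=4
  bits 01001011 = 75

75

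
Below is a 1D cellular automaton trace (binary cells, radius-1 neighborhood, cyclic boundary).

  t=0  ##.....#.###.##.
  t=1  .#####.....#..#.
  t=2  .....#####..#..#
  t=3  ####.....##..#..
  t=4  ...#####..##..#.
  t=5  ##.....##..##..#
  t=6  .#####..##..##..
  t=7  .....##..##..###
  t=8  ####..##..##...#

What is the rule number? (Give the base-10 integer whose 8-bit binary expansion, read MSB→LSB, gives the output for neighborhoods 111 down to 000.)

  ### -> .   bit 7 = 0  t=0,i=10
  ##. -> #   bit 6 = 1  t=0,i=1
  #.# -> .   bit 5 = 0  t=0,i=8
  #.. -> #   bit 4 = 1  t=0,i=2
  .## -> .   bit 3 = 0  t=0,i=0
  .#. -> .   bit 2 = 0  t=0,i=7
  ..# -> .   bit 1 = 0  t=0,i=6
  ... -> #   bit 0 = 1  t=0,i=3
  bits 01010001 = 81

81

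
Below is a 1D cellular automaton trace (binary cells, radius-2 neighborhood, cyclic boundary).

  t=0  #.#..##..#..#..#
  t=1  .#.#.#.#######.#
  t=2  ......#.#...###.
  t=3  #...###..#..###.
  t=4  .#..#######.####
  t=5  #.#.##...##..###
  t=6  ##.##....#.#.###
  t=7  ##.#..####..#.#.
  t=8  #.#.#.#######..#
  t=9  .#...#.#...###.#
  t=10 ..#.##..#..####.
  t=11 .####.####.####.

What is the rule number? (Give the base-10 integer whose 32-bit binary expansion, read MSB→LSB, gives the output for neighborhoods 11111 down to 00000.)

1984285686

  #####|.  b31=0 t=1,i=9
  ####.|#  b30=1 t=1,i=12
  ###.#|#  b29=1 t=1,i=13
  ###..|#  b28=1 t=2,i=14
  ##.##|.  b27=0 t=4,i=11
  ##.#.|#  b26=1 t=0,i=1
  ##..#|#  b25=1 t=0,i=7
  ##...|.  b24=0 t=2,i=15
  #.###|.  b23=0 t=1,i=7
  #.##.|#  b22=1 t=5,i=4
  #.#.#|.  b21=0 t=1,i=1
  #.#..|.  b20=0 t=0,i=2
  #..##|.  b19=0 t=0,i=4
  #..#.|#  b18=1 t=0,i=8
  #...#|.  b17=0 t=2,i=10
  #....|#  b16=1 t=2,i=0
  .####|#  b15=1 t=1,i=8
  .###.|#  b14=1 t=2,i=13
  .##.#|.  b13=0 t=0,i=0
  .##..|.  b12=0 t=0,i=6
  .#.##|#  b11=1 t=1,i=6
  .#.#.|.  b10=0 t=1,i=0
  .#..#|#  b9=1 t=0,i=3
  .#...|#  b8=1 t=2,i=9
  ..###|#  b7=1 t=2,i=12
  ..##.|#  b6=1 t=0,i=5
  ..#.#|#  b5=1 t=2,i=6
  ..#..|#  b4=1 t=0,i=9
  ...##|.  b3=0 t=2,i=11
  ...#.|#  b2=1 t=2,i=5
  ....#|#  b1=1 t=2,i=4
  .....|.  b0=0 t=2,i=1
  bits 01110110010001011100101111110110 = 1984285686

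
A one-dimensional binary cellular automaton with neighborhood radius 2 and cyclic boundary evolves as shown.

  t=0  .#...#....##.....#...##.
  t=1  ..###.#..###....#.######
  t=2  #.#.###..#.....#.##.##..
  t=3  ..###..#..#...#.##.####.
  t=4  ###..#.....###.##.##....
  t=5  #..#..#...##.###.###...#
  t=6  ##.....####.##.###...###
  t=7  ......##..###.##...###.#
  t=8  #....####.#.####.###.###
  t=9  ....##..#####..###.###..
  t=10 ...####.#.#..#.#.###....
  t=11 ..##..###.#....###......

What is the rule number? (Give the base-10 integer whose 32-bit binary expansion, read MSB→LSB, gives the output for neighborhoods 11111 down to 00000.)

2935101900

  #####|#  b31=1 t=1,i=20
  ####.|.  b30=0 t=1,i=22
  ###.#|#  b29=1 t=1,i=4
  ###..|.  b28=0 t=1,i=11
  ##.##|#  b27=1 t=2,i=19
  ##.#.|#  b26=1 t=1,i=5
  ##..#|#  b25=1 t=0,i=23
  ##...|.  b24=0 t=0,i=12
  #.###|#  b23=1 t=1,i=18
  #.##.|#  b22=1 t=2,i=17
  #.#.#|#  b21=1 t=2,i=2
  #.#..|#  b20=1 t=1,i=6
  #..##|.  b19=0 t=1,i=1
  #..#.|.  b18=0 t=0,i=0
  #...#|#  b17=1 t=0,i=3
  #....|.  b16=0 t=0,i=7
  .####|.  b15=0 t=1,i=19
  .###.|.  b14=0 t=1,i=3
  .##.#|.  b13=0 t=2,i=18
  .##..|#  b12=1 t=0,i=11
  .#.##|#  b11=1 t=1,i=17
  .#.#.|.  b10=0 t=2,i=1
  .#..#|.  b9=0 t=1,i=7
  .#...|#  b8=1 t=0,i=2
  ..###|#  b7=1 t=1,i=2
  ..##.|#  b6=1 t=0,i=10
  ..#.#|.  b5=0 t=1,i=16
  ..#..|.  b4=0 t=0,i=1
  ...##|#  b3=1 t=0,i=9
  ...#.|#  b2=1 t=0,i=4
  ....#|.  b1=0 t=0,i=8
  .....|.  b0=0 t=0,i=14
  bits 10101110111100100001100111001100 = 2935101900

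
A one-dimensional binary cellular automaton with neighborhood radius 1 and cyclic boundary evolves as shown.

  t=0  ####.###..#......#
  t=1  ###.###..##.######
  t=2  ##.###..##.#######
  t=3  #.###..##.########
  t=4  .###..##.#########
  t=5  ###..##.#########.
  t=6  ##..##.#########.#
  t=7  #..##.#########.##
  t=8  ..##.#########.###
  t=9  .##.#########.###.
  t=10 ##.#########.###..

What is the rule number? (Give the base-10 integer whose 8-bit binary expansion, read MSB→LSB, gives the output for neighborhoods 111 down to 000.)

  ### -> #   bit 7 = 1  t=0,i=0
  ##. -> .   bit 6 = 0  t=0,i=3
  #.# -> #   bit 5 = 1  t=0,i=4
  #.. -> .   bit 4 = 0  t=0,i=8
  .## -> #   bit 3 = 1  t=0,i=5
  .#. -> #   bit 2 = 1  t=0,i=10
  ..# -> #   bit 1 = 1  t=0,i=9
  ... -> #   bit 0 = 1  t=0,i=12
  bits 10101111 = 175

175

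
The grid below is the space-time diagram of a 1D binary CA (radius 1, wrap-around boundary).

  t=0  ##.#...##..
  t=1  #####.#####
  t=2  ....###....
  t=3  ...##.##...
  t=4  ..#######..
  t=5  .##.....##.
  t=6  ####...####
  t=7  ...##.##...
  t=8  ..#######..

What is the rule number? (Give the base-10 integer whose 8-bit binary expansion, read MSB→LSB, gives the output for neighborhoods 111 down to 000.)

126

  ###|.  b7=0 t=1,i=0
  ##.|#  b6=1 t=0,i=1
  #.#|#  b5=1 t=0,i=2
  #..|#  b4=1 t=0,i=4
  .##|#  b3=1 t=0,i=0
  .#.|#  b2=1 t=0,i=3
  ..#|#  b1=1 t=0,i=6
  ...|.  b0=0 t=0,i=5
  bits 01111110 = 126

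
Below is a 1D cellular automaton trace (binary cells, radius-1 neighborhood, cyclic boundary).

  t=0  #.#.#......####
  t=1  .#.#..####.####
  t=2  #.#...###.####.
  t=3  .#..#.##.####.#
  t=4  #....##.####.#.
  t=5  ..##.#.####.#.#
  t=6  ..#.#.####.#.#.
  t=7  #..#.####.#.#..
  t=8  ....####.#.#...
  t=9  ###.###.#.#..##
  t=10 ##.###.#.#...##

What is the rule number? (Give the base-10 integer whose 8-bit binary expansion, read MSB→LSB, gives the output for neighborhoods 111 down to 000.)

  ###|#  b7=1 t=0,i=12
  ##.|.  b6=0 t=0,i=0
  #.#|#  b5=1 t=0,i=1
  #..|.  b4=0 t=0,i=5
  .##|#  b3=1 t=0,i=11
  .#.|.  b2=0 t=0,i=2
  ..#|.  b1=0 t=0,i=10
  ...|#  b0=1 t=0,i=6
  bits 10101001 = 169

169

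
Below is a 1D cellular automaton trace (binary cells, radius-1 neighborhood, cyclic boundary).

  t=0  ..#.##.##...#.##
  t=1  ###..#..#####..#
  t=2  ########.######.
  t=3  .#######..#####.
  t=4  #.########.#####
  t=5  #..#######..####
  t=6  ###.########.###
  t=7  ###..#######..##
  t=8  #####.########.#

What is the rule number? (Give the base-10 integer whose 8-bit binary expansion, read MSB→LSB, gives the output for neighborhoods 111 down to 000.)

215

  ###|#  b7=1 t=1,i=0
  ##.|#  b6=1 t=0,i=5
  #.#|.  b5=0 t=0,i=3
  #..|#  b4=1 t=0,i=0
  .##|.  b3=0 t=0,i=4
  .#.|#  b2=1 t=0,i=2
  ..#|#  b1=1 t=0,i=1
  ...|#  b0=1 t=0,i=10
  bits 11010111 = 215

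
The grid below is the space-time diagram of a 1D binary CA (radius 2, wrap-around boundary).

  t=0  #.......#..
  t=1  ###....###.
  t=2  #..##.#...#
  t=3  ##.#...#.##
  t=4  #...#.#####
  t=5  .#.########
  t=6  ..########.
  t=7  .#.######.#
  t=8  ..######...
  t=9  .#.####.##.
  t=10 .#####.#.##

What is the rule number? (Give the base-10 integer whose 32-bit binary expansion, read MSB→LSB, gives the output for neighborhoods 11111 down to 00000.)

3414268796

  #####|#  b31=1 t=4,i=8
  ####.|#  b30=1 t=3,i=0
  ###.#|.  b29=0 t=1,i=9
  ###..|.  b28=0 t=1,i=2
  ##.##|#  b27=1 t=1,i=10
  ##.#.|.  b26=0 t=2,i=5
  ##..#|#  b25=1 t=2,i=1
  ##...|#  b24=1 t=1,i=3
  #.###|#  b23=1 t=1,i=0
  #.##.|.  b22=0 t=9,i=8
  #.#.#|.  b21=0 t=5,i=1
  #.#..|.  b20=0 t=2,i=6
  #..##|.  b19=0 t=2,i=2
  #..#.|.  b18=0 t=0,i=10
  #...#|.  b17=0 t=2,i=8
  #....|#  b16=1 t=0,i=2
  .####|#  b15=1 t=3,i=10
  .###.|.  b14=0 t=1,i=1
  .##.#|.  b13=0 t=2,i=4
  .##..|#  b12=1 t=2,i=0
  .#.##|#  b11=1 t=3,i=8
  .#.#.|.  b10=0 t=7,i=0
  .#..#|#  b9=1 t=0,i=9
  .#...|#  b8=1 t=0,i=1
  ..###|.  b7=0 t=1,i=7
  ..##.|#  b6=1 t=2,i=3
  ..#.#|#  b5=1 t=3,i=7
  ..#..|#  b4=1 t=0,i=0
  ...##|#  b3=1 t=1,i=6
  ...#.|#  b2=1 t=0,i=7
  ....#|.  b1=0 t=0,i=6
  .....|.  b0=0 t=0,i=3
  bits 11001011100000011001101101111100 = 3414268796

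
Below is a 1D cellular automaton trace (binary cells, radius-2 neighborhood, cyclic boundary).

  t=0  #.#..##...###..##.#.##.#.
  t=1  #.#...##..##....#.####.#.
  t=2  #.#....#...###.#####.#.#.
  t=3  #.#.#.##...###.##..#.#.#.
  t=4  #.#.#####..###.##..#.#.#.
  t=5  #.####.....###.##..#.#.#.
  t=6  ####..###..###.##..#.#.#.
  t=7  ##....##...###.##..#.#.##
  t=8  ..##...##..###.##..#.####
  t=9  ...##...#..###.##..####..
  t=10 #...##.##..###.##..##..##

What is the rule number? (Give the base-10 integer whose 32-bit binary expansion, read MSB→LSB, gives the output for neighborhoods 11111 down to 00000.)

  ##### -> .   bit 31 = 0  t=2,i=17
  ####. -> .   bit 30 = 0  t=1,i=20
  ###.# -> #   bit 29 = 1  t=1,i=21
  ###.. -> .   bit 28 = 0  t=0,i=12
  ##.## -> .   bit 27 = 0  t=2,i=14
  ##.#. -> .   bit 26 = 0  t=0,i=17
  ##..# -> .   bit 25 = 0  t=0,i=13
  ##... -> #   bit 24 = 1  t=0,i=7
  #.### -> #   bit 23 = 1  t=1,i=18
  #.##. -> #   bit 22 = 1  t=0,i=20
  #.#.# -> #   bit 21 = 1  t=0,i=0
  #.#.. -> #   bit 20 = 1  t=0,i=2
  #..## -> .   bit 19 = 0  t=0,i=4
  #..#. -> .   bit 18 = 0  t=3,i=18
  #...# -> .   bit 17 = 0  t=0,i=8
  #.... -> #   bit 16 = 1  t=1,i=13
  .#### -> #   bit 15 = 1  t=1,i=19
  .###. -> #   bit 14 = 1  t=0,i=11
  .##.# -> #   bit 13 = 1  t=0,i=16
  .##.. -> #   bit 12 = 1  t=0,i=6
  .#.## -> #   bit 11 = 1  t=0,i=19
  .#.#. -> .   bit 10 = 0  t=0,i=1
  .#..# -> .   bit 9 = 0  t=0,i=3
  .#... -> .   bit 8 = 0  t=1,i=3
  ..### -> #   bit 7 = 1  t=0,i=10
  ..##. -> .   bit 6 = 0  t=0,i=5
  ..#.# -> #   bit 5 = 1  t=1,i=16
  ..#.. -> #   bit 4 = 1  t=2,i=7
  ...## -> .   bit 3 = 0  t=0,i=9
  ...#. -> #   bit 2 = 1  t=1,i=15
  ....# -> .   bit 1 = 0  t=1,i=14
  ..... -> #   bit 0 = 1  t=5,i=8
  bits 00100001111100011111100010110101 = 569505973

569505973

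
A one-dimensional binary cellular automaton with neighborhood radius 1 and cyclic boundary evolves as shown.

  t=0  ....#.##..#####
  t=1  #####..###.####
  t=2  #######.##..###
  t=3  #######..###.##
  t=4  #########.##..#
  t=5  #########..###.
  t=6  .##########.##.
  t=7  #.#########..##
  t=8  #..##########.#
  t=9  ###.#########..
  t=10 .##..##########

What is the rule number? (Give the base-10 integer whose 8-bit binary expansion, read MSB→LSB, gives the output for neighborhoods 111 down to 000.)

  [7] ### => #  t=0,i=11
  [6] ##. => #  t=0,i=7
  [5] #.# => .  t=0,i=5
  [4] #.. => #  t=0,i=0
  [3] .## => .  t=0,i=6
  [2] .#. => #  t=0,i=4
  [1] ..# => #  t=0,i=3
  [0] ... => #  t=0,i=1
  bits 11010111 = 215

215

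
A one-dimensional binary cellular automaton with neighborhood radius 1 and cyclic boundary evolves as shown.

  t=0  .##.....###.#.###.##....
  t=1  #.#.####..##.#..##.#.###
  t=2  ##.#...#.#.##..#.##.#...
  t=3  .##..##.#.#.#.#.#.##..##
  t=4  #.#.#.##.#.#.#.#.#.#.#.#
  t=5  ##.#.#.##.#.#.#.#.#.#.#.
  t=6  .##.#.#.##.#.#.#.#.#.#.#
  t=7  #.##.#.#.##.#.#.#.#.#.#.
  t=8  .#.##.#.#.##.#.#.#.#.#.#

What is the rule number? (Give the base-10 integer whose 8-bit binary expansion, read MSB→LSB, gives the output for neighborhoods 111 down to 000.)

99

  ###|.  b7=0 t=0,i=9
  ##.|#  b6=1 t=0,i=2
  #.#|#  b5=1 t=0,i=11
  #..|.  b4=0 t=0,i=3
  .##|.  b3=0 t=0,i=1
  .#.|.  b2=0 t=0,i=12
  ..#|#  b1=1 t=0,i=0
  ...|#  b0=1 t=0,i=4
  bits 01100011 = 99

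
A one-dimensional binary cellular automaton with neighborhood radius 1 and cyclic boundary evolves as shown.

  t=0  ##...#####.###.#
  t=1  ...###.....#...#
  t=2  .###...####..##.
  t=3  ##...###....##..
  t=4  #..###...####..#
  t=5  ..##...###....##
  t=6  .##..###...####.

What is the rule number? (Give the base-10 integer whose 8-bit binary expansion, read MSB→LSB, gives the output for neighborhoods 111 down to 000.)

11

  nb ###: next=.  (t=0,i=0, bit7=0)
  nb ##.: next=.  (t=0,i=1, bit6=0)
  nb #.#: next=.  (t=0,i=10, bit5=0)
  nb #..: next=.  (t=0,i=2, bit4=0)
  nb .##: next=#  (t=0,i=5, bit3=1)
  nb .#.: next=.  (t=1,i=11, bit2=0)
  nb ..#: next=#  (t=0,i=4, bit1=1)
  nb ...: next=#  (t=0,i=3, bit0=1)
  bits 00001011 = 11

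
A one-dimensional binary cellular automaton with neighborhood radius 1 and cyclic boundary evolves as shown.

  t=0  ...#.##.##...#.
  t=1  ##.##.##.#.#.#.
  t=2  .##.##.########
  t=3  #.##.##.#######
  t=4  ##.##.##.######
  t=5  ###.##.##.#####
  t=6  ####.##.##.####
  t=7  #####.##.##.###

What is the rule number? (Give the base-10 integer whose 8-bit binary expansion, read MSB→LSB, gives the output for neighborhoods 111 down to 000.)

229

  ### -> #   bit 7 = 1  t=2,i=8
  ##. -> #   bit 6 = 1  t=0,i=6
  #.# -> #   bit 5 = 1  t=0,i=4
  #.. -> .   bit 4 = 0  t=0,i=10
  .## -> .   bit 3 = 0  t=0,i=5
  .#. -> #   bit 2 = 1  t=0,i=3
  ..# -> .   bit 1 = 0  t=0,i=2
  ... -> #   bit 0 = 1  t=0,i=0
  bits 11100101 = 229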